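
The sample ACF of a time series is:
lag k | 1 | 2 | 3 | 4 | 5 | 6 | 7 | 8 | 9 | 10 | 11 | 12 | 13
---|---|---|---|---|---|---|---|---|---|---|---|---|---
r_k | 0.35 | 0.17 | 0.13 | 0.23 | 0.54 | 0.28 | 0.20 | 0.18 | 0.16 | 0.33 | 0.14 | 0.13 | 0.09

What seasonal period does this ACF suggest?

5

The largest autocorrelation is r_5 = 0.54; the remaining lags stay at or below 0.35. The elevated value at lag 1 (0.35), dropping to 0.17 at lag 2, reflects decaying short-term dependence rather than seasonality.
The dominant spike at lag 5 indicates a seasonal period of 5.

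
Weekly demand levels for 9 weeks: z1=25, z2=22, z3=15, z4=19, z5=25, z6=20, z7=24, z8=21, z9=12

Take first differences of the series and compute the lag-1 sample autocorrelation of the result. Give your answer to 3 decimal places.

-0.101

First differences Δz: -3, -7, 4, 6, -5, 4, -3, -9
Mean of differences = -1.6250
Numerator Σ(Δz_t−Δz̄)(Δz_{t+1}−Δz̄) = -22.2656
Denominator Σ(Δz_t−Δz̄)² = 219.8750
r_1(Δz) = -22.2656 / 219.8750 = -0.101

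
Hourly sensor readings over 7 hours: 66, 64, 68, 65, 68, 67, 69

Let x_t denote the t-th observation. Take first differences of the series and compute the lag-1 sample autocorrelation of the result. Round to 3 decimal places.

-0.861

First differences Δx: -2, 4, -3, 3, -1, 2
Mean of differences = 0.5000
Numerator Σ(Δx_t−Δx̄)(Δx_{t+1}−Δx̄) = -35.7500
Denominator Σ(Δx_t−Δx̄)² = 41.5000
r_1(Δx) = -35.7500 / 41.5000 = -0.861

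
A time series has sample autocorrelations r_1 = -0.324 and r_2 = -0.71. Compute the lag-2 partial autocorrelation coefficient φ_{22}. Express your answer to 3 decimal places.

-0.911

φ_{22} = (r_2 − r_1²) / (1 − r_1²)
r_1² = (-0.324)² = 0.104976
Numerator = -0.71 − 0.1050 = -0.8150; denominator = 1 − 0.1050 = 0.8950
φ_{22} = -0.8150 / 0.8950 = -0.911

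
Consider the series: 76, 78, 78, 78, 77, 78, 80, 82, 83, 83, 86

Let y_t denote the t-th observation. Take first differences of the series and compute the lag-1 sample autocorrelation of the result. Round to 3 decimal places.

0.071

First differences Δy: 2, 0, 0, -1, 1, 2, 2, 1, 0, 3
Mean of differences = 1.0000
Numerator Σ(Δy_t−Δȳ)(Δy_{t+1}−Δȳ) = 1.0000
Denominator Σ(Δy_t−Δȳ)² = 14.0000
r_1(Δy) = 1.0000 / 14.0000 = 0.071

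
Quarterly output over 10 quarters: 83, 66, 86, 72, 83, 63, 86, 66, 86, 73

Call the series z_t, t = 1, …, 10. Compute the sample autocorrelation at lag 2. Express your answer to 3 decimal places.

Mean z̄ = (83 + 66 + 86 + 72 + 83 + 63 + 86 + 66 + 86 + 73)/10 = 76.4000
Numerator Σ_{t=1}^{8}(z_t−z̄)(z_{t+2}−z̄) = 561.6800
Denominator Σ(z_t−z̄)² = 790.4000
r_2 = 561.6800 / 790.4000 = 0.711

0.711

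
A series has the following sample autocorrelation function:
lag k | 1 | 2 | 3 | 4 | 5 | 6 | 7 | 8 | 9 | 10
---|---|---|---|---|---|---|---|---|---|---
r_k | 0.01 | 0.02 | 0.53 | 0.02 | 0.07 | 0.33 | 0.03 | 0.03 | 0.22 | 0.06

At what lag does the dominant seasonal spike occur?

3

The largest autocorrelation is r_3 = 0.53, with weaker echoes at lags 6 (0.33) and 9 (0.22); the remaining lags stay at or below 0.07.
The dominant spike at lag 3 indicates a seasonal period of 3.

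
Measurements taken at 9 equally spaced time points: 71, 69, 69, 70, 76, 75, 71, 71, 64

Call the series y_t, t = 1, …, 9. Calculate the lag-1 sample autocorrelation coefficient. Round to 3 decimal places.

0.227

Mean ȳ = (71 + 69 + 69 + 70 + 76 + 75 + 71 + 71 + 64)/9 = 70.6667
Numerator Σ_{t=1}^{8}(y_t−ȳ)(y_{t+1}−ȳ) = 22.2222
Denominator Σ(y_t−ȳ)² = 98.0000
r_1 = 22.2222 / 98.0000 = 0.227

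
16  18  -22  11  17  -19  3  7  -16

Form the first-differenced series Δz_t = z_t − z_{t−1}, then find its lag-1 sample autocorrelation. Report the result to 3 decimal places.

-0.462

First differences Δz: 2, -40, 33, 6, -36, 22, 4, -23
Mean of differences = -4.0000
Numerator Σ(Δz_t−Δz̄)(Δz_{t+1}−Δz̄) = -2274.0000
Denominator Σ(Δz_t−Δz̄)² = 4926.0000
r_1(Δz) = -2274.0000 / 4926.0000 = -0.462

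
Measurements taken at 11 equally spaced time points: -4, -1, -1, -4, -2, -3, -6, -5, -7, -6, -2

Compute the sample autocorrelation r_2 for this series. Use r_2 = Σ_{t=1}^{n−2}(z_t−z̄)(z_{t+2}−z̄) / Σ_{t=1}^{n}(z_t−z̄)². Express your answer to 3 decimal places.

Mean z̄ = (-4 − 1 − 1 − 4 − 2 − 3 − 6 − 5 − 7 − 6 − 2)/11 = -3.7273
Numerator Σ_{t=1}^{9}(z_t−z̄)(z_{t+2}−z̄) = 2.8512
Denominator Σ(z_t−z̄)² = 44.1818
r_2 = 2.8512 / 44.1818 = 0.065

0.065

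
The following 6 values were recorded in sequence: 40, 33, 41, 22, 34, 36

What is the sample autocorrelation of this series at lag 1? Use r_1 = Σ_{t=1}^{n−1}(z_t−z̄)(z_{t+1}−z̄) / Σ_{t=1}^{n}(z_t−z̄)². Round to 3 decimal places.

Mean z̄ = (40 + 33 + 41 + 22 + 34 + 36)/6 = 34.3333
Deviations from mean: 5.6667, -1.3333, 6.6667, -12.3333, -0.3333, 1.6667
Numerator Σ_{t=1}^{5}(z_t−z̄)(z_{t+1}−z̄) = -95.1111
Denominator Σ(z_t−z̄)² = 233.3333
r_1 = -95.1111 / 233.3333 = -0.408

-0.408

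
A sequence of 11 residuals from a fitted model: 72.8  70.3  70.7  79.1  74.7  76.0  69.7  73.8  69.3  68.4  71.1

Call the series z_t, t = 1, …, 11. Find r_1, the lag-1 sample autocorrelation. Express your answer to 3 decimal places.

Mean z̄ = (72.8 + 70.3 + 70.7 + 79.1 + 74.7 + 76.0 + 69.7 + 73.8 + 69.3 + 68.4 + 71.1)/11 = 72.3545
Numerator Σ_{t=1}^{10}(z_t−z̄)(z_{t+1}−z̄) = 14.8061
Denominator Σ(z_t−z̄)² = 107.1273
r_1 = 14.8061 / 107.1273 = 0.138

0.138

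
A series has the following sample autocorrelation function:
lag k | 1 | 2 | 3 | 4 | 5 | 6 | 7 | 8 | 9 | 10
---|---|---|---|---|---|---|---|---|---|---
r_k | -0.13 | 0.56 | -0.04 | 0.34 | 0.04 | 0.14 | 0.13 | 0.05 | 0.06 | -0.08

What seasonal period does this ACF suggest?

2

The largest autocorrelation is r_2 = 0.56, with a weaker echo at lag 4 (0.34); the remaining lags stay at or below 0.14.
The dominant spike at lag 2 indicates a seasonal period of 2.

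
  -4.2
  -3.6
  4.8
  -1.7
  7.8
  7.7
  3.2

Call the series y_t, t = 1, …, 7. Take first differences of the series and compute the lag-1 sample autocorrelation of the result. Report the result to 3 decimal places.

First differences Δy: 0.6, 8.4, -6.5, 9.5, -0.1, -4.5
Mean of differences = 1.2333
Numerator Σ(Δy_t−Δȳ)(Δy_{t+1}−Δȳ) = -127.2678
Denominator Σ(Δy_t−Δȳ)² = 214.5533
r_1(Δy) = -127.2678 / 214.5533 = -0.593

-0.593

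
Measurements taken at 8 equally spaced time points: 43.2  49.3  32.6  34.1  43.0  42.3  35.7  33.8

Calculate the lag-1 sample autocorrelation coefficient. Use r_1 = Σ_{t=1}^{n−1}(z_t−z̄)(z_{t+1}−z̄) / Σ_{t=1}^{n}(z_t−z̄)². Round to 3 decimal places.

0.031

Mean z̄ = (43.2 + 49.3 + 32.6 + 34.1 + 43.0 + 42.3 + 35.7 + 33.8)/8 = 39.2500
Deviations from mean: 3.9500, 10.0500, -6.6500, -5.1500, 3.7500, 3.0500, -3.5500, -5.4500
Σ(z_t−z̄)(z_{t+1}−z̄) = (39.6975) + (-66.8325) + (34.2475) + (-19.3125) + (11.4375) + (-10.8275) + (19.3475) = 7.7575
Denominator Σ(z_t−z̄)² = 253.0200
r_1 = 7.7575 / 253.0200 = 0.031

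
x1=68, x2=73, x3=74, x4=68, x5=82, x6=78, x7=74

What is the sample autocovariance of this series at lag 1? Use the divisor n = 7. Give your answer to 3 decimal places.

Mean x̄ = (68 + 73 + 74 + 68 + 82 + 78 + 74)/7 = 73.8571
Σ_{t=1}^{6}(x_t−x̄)(x_{t+1}−x̄) = -9.3061
γ_1 = -9.3061 / 7 = -1.329

-1.329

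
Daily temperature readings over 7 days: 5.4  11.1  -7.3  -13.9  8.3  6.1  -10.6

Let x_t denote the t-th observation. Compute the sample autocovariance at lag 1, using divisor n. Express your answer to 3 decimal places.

-6.926

Mean x̄ = (5.4 + 11.1 − 7.3 − 13.9 + 8.3 + 6.1 − 10.6)/7 = -0.1286
Deviations: 5.5286, 11.2286, -7.1714, -13.7714, 8.4286, 6.2286, -10.4714
Σ_{t=1}^{6}(x_t−x̄)(x_{t+1}−x̄) = -48.4837
γ_1 = -48.4837 / 7 = -6.926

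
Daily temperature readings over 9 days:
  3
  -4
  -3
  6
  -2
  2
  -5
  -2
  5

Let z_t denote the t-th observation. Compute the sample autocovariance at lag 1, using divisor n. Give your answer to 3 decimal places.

-4.889

Mean z̄ = (3 − 4 − 3 + 6 − 2 + 2 − 5 − 2 + 5)/9 = 0.0000
Σ_{t=1}^{8}(z_t−z̄)(z_{t+1}−z̄) = -44.0000
γ_1 = -44.0000 / 9 = -4.889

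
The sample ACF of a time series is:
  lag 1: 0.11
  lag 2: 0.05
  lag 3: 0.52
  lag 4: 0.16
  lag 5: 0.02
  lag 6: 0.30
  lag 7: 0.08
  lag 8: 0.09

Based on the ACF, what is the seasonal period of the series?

3

The largest autocorrelation is r_3 = 0.52, with a weaker echo at lag 6 (0.30); the remaining lags stay at or below 0.16.
The dominant spike at lag 3 indicates a seasonal period of 3.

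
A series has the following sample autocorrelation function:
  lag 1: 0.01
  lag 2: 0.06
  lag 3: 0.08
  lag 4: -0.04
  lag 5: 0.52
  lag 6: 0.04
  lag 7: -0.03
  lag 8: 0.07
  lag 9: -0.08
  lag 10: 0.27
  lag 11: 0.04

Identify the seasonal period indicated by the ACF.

The largest autocorrelation is r_5 = 0.52, with a weaker echo at lag 10 (0.27); the remaining lags stay at or below 0.08.
The dominant spike at lag 5 indicates a seasonal period of 5.

5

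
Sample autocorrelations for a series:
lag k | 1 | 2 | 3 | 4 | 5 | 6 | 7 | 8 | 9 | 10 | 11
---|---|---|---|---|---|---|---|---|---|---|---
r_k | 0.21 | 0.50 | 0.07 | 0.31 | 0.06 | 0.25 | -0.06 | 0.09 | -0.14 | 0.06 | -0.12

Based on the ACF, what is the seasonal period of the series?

2

The largest autocorrelation is r_2 = 0.50, with weaker echoes at lags 4 (0.31) and 6 (0.25); the remaining lags stay at or below 0.21.
The dominant spike at lag 2 indicates a seasonal period of 2.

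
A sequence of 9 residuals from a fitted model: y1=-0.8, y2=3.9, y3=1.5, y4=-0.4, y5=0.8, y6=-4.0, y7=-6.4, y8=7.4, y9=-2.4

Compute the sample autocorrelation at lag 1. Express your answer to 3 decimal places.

Mean ȳ = (-0.8 + 3.9 + 1.5 − 0.4 + 0.8 − 4.0 − 6.4 + 7.4 − 2.4)/9 = -0.0444
Numerator Σ_{t=1}^{8}(y_t−ȳ)(y_{t+1}−ȳ) = -40.7875
Denominator Σ(y_t−ȳ)² = 136.3622
r_1 = -40.7875 / 136.3622 = -0.299

-0.299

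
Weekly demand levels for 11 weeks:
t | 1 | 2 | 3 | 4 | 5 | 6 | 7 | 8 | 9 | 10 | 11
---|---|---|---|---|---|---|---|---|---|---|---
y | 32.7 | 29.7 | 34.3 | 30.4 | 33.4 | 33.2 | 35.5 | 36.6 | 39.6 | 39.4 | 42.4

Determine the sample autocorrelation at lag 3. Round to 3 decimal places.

Mean ȳ = (32.7 + 29.7 + 34.3 + 30.4 + 33.4 + 33.2 + 35.5 + 36.6 + 39.6 + 39.4 + 42.4)/11 = 35.2000
Numerator Σ_{t=1}^{8}(y_t−ȳ)(y_{t+3}−ȳ) = 22.2800
Denominator Σ(y_t−ȳ)² = 158.4800
r_3 = 22.2800 / 158.4800 = 0.141

0.141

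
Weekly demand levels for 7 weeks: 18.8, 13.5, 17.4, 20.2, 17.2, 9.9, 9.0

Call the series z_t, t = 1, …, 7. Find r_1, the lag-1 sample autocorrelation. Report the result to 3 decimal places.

Mean z̄ = (18.8 + 13.5 + 17.4 + 20.2 + 17.2 + 9.9 + 9.0)/7 = 15.1429
Deviations from mean: 3.6571, -1.6429, 2.2571, 5.0571, 2.0571, -5.2429, -6.1429
Σ(z_t−z̄)(z_{t+1}−z̄) = (-6.0082) + (-3.7082) + (11.4147) + (10.4033) + (-10.7853) + (32.2061) = 33.5224
Denominator Σ(z_t−z̄)² = 116.1971
r_1 = 33.5224 / 116.1971 = 0.288

0.288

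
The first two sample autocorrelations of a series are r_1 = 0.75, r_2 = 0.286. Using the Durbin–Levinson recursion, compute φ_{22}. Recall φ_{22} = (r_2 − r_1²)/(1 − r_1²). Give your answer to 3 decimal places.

φ_{22} = (r_2 − r_1²) / (1 − r_1²)
r_1² = (0.75)² = 0.5625
Numerator = 0.286 − 0.5625 = -0.2765; denominator = 1 − 0.5625 = 0.4375
φ_{22} = -0.2765 / 0.4375 = -0.632

-0.632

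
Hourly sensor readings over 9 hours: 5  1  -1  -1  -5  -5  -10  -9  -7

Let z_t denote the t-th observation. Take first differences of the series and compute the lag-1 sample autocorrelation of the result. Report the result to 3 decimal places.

-0.255

First differences Δz: -4, -2, 0, -4, 0, -5, 1, 2
Mean of differences = -1.5000
Numerator Σ(Δz_t−Δz̄)(Δz_{t+1}−Δz̄) = -12.2500
Denominator Σ(Δz_t−Δz̄)² = 48.0000
r_1(Δz) = -12.2500 / 48.0000 = -0.255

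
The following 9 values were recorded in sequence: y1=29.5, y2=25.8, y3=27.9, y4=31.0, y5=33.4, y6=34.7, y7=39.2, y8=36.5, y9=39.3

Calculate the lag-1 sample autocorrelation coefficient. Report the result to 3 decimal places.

0.674

Mean ȳ = (29.5 + 25.8 + 27.9 + 31.0 + 33.4 + 34.7 + 39.2 + 36.5 + 39.3)/9 = 33.0333
Numerator Σ_{t=1}^{8}(y_t−ȳ)(y_{t+1}−ȳ) = 126.3722
Denominator Σ(y_t−ȳ)² = 187.5200
r_1 = 126.3722 / 187.5200 = 0.674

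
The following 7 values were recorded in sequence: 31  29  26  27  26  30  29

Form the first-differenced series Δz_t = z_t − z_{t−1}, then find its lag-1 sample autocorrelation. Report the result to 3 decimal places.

First differences Δz: -2, -3, 1, -1, 4, -1
Mean of differences = -0.3333
Numerator Σ(Δz_t−Δz̄)(Δz_{t+1}−Δz̄) = -5.7778
Denominator Σ(Δz_t−Δz̄)² = 31.3333
r_1(Δz) = -5.7778 / 31.3333 = -0.184

-0.184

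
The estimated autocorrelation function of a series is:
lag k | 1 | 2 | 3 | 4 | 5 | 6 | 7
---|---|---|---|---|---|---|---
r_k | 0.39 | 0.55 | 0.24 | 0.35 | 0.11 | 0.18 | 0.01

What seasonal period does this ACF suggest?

The largest autocorrelation is r_2 = 0.55; the remaining lags stay at or below 0.39.
The dominant spike at lag 2 indicates a seasonal period of 2.

2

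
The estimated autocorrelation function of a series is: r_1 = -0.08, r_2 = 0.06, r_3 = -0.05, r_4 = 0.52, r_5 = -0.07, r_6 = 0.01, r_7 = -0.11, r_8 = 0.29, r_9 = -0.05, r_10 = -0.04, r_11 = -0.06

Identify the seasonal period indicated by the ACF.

The largest autocorrelation is r_4 = 0.52, with a weaker echo at lag 8 (0.29); the remaining lags stay at or below 0.06.
The dominant spike at lag 4 indicates a seasonal period of 4.

4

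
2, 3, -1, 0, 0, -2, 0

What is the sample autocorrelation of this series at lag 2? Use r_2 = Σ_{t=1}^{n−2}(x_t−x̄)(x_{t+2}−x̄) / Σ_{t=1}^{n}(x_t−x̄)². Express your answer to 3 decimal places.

Mean x̄ = (2 + 3 − 1 + 0 + 0 − 2 + 0)/7 = 0.2857
Deviations from mean: 1.7143, 2.7143, -1.2857, -0.2857, -0.2857, -2.2857, -0.2857
Σ(x_t−x̄)(x_{t+2}−x̄) = (-2.2041) + (-0.7755) + (0.3673) + (0.6531) + (0.0816) = -1.8776
Denominator Σ(x_t−x̄)² = 17.4286
r_2 = -1.8776 / 17.4286 = -0.108

-0.108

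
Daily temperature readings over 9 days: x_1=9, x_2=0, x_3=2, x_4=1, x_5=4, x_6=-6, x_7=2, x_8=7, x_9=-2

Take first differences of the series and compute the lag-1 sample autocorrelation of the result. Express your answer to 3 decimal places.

First differences Δx: -9, 2, -1, 3, -10, 8, 5, -9
Mean of differences = -1.3750
Numerator Σ(Δx_t−Δx̄)(Δx_{t+1}−Δx̄) = -130.2656
Denominator Σ(Δx_t−Δx̄)² = 349.8750
r_1(Δx) = -130.2656 / 349.8750 = -0.372

-0.372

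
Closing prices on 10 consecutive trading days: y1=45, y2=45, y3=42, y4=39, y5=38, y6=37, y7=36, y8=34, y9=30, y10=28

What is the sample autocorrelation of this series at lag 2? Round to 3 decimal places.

0.311

Mean ȳ = (45 + 45 + 42 + 39 + 38 + 37 + 36 + 34 + 30 + 28)/10 = 37.4000
Numerator Σ_{t=1}^{8}(y_t−ȳ)(y_{t+2}−ȳ) = 92.0800
Denominator Σ(y_t−ȳ)² = 296.4000
r_2 = 92.0800 / 296.4000 = 0.311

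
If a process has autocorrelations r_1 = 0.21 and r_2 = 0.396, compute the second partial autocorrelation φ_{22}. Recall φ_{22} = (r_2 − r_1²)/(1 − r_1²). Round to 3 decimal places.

0.368

φ_{22} = (r_2 − r_1²) / (1 − r_1²)
r_1² = (0.21)² = 0.0441
Numerator = 0.396 − 0.0441 = 0.3519; denominator = 1 − 0.0441 = 0.9559
φ_{22} = 0.3519 / 0.9559 = 0.368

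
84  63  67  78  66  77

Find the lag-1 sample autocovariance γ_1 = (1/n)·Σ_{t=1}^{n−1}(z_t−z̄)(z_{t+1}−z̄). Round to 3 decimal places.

-25.375

Mean z̄ = (84 + 63 + 67 + 78 + 66 + 77)/6 = 72.5000
Deviations: 11.5000, -9.5000, -5.5000, 5.5000, -6.5000, 4.5000
Σ_{t=1}^{5}(z_t−z̄)(z_{t+1}−z̄) = -152.2500
γ_1 = -152.2500 / 6 = -25.375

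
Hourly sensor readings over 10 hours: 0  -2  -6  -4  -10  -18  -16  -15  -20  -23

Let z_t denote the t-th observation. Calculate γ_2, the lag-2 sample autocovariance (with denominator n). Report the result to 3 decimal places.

18.848

Mean z̄ = (0 − 2 − 6 − 4 − 10 − 18 − 16 − 15 − 20 − 23)/10 = -11.4000
Σ_{t=1}^{8}(z_t−z̄)(z_{t+2}−z̄) = 188.4800
γ_2 = 188.4800 / 10 = 18.848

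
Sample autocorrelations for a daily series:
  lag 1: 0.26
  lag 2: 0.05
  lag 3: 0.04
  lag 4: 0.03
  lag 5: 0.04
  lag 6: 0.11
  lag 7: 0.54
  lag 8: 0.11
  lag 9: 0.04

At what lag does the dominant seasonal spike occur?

7

The largest autocorrelation is r_7 = 0.54; the remaining lags stay at or below 0.26. The elevated value at lag 1 (0.26), dropping to 0.05 at lag 2, reflects decaying short-term dependence rather than seasonality.
The dominant spike at lag 7 indicates a seasonal period of 7.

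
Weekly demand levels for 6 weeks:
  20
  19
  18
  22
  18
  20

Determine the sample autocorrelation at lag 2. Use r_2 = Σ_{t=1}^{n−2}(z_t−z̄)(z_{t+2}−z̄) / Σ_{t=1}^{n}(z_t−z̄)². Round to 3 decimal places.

0.130

Mean z̄ = (20 + 19 + 18 + 22 + 18 + 20)/6 = 19.5000
Deviations from mean: 0.5000, -0.5000, -1.5000, 2.5000, -1.5000, 0.5000
Σ(z_t−z̄)(z_{t+2}−z̄) = (-0.7500) + (-1.2500) + (2.2500) + (1.2500) = 1.5000
Denominator Σ(z_t−z̄)² = 11.5000
r_2 = 1.5000 / 11.5000 = 0.130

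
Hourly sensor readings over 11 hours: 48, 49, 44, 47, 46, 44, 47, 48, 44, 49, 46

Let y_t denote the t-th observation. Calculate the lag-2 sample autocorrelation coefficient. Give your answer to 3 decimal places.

Mean ȳ = (48 + 49 + 44 + 47 + 46 + 44 + 47 + 48 + 44 + 49 + 46)/11 = 46.5455
Numerator Σ_{t=1}^{9}(y_t−ȳ)(y_{t+2}−ȳ) = -2.5041
Denominator Σ(y_t−ȳ)² = 36.7273
r_2 = -2.5041 / 36.7273 = -0.068

-0.068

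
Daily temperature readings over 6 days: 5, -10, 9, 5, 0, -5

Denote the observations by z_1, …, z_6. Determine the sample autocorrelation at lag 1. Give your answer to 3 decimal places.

-0.387

Mean z̄ = (5 − 10 + 9 + 5 + 0 − 5)/6 = 0.6667
Deviations from mean: 4.3333, -10.6667, 8.3333, 4.3333, -0.6667, -5.6667
Σ(z_t−z̄)(z_{t+1}−z̄) = (-46.2222) + (-88.8889) + (36.1111) + (-2.8889) + (3.7778) = -98.1111
Denominator Σ(z_t−z̄)² = 253.3333
r_1 = -98.1111 / 253.3333 = -0.387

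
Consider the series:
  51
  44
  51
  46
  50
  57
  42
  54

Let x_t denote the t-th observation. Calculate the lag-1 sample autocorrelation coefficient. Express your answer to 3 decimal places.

Mean x̄ = (51 + 44 + 51 + 46 + 50 + 57 + 42 + 54)/8 = 49.3750
Deviations from mean: 1.6250, -5.3750, 1.6250, -3.3750, 0.6250, 7.6250, -7.3750, 4.6250
Σ(x_t−x̄)(x_{t+1}−x̄) = (-8.7344) + (-8.7344) + (-5.4844) + (-2.1094) + (4.7656) + (-56.2344) + (-34.1094) = -110.6406
Denominator Σ(x_t−x̄)² = 179.8750
r_1 = -110.6406 / 179.8750 = -0.615

-0.615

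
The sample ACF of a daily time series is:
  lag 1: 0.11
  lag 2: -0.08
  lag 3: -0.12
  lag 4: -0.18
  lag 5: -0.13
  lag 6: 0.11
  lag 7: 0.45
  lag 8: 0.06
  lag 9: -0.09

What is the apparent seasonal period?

The largest autocorrelation is r_7 = 0.45; the remaining lags stay at or below 0.11.
The dominant spike at lag 7 indicates a seasonal period of 7.

7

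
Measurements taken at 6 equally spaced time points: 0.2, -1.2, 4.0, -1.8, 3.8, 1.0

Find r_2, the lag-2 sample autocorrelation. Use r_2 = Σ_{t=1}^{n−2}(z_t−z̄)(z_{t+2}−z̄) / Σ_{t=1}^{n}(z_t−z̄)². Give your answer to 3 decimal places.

0.403

Mean z̄ = (0.2 − 1.2 + 4.0 − 1.8 + 3.8 + 1.0)/6 = 1.0000
Deviations from mean: -0.8000, -2.2000, 3.0000, -2.8000, 2.8000, 0.0000
Σ(z_t−z̄)(z_{t+2}−z̄) = (-2.4000) + (6.1600) + (8.4000) + (0.0000) = 12.1600
Denominator Σ(z_t−z̄)² = 30.1600
r_2 = 12.1600 / 30.1600 = 0.403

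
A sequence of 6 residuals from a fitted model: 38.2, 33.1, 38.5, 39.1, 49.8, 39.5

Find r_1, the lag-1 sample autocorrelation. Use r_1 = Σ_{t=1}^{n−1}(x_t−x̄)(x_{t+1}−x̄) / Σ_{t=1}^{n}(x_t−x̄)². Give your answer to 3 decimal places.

Mean x̄ = (38.2 + 33.1 + 38.5 + 39.1 + 49.8 + 39.5)/6 = 39.7000
Deviations from mean: -1.5000, -6.6000, -1.2000, -0.6000, 10.1000, -0.2000
Σ(x_t−x̄)(x_{t+1}−x̄) = (9.9000) + (7.9200) + (0.7200) + (-6.0600) + (-2.0200) = 10.4600
Denominator Σ(x_t−x̄)² = 149.6600
r_1 = 10.4600 / 149.6600 = 0.070

0.070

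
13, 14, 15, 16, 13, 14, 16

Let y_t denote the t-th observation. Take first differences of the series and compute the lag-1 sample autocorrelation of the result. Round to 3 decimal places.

First differences Δy: 1, 1, 1, -3, 1, 2
Mean of differences = 0.5000
Numerator Σ(Δy_t−Δȳ)(Δy_{t+1}−Δȳ) = -2.2500
Denominator Σ(Δy_t−Δȳ)² = 15.5000
r_1(Δy) = -2.2500 / 15.5000 = -0.145

-0.145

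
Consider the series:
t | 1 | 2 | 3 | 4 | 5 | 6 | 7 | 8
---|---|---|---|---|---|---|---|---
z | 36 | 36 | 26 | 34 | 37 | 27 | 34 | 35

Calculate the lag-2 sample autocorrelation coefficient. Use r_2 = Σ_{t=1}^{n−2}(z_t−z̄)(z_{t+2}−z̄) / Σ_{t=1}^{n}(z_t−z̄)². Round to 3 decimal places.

Mean z̄ = (36 + 36 + 26 + 34 + 37 + 27 + 34 + 35)/8 = 33.1250
Deviations from mean: 2.8750, 2.8750, -7.1250, 0.8750, 3.8750, -6.1250, 0.8750, 1.8750
Numerator Σ_{t=1}^{6}(z_t−z̄)(z_{t+2}−z̄) = -59.0313
Denominator Σ(z_t−z̄)² = 124.8750
r_2 = -59.0313 / 124.8750 = -0.473

-0.473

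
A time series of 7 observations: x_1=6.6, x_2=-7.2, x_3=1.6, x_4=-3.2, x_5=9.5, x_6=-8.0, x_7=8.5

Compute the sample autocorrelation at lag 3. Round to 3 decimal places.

-0.398

Mean x̄ = (6.6 − 7.2 + 1.6 − 3.2 + 9.5 − 8.0 + 8.5)/7 = 1.1143
Numerator Σ_{t=1}^{4}(x_t−x̄)(x_{t+3}−x̄) = -129.6792
Denominator Σ(x_t−x̄)² = 326.0086
r_3 = -129.6792 / 326.0086 = -0.398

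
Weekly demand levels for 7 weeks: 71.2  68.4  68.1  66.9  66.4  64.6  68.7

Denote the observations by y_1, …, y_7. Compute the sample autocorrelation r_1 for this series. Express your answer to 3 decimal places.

0.179

Mean ȳ = (71.2 + 68.4 + 68.1 + 66.9 + 66.4 + 64.6 + 68.7)/7 = 67.7571
Σ(y_t−ȳ)(y_{t+1}−ȳ) = (2.2133) + (0.2204) + (-0.2939) + (1.1633) + (4.2847) + (-2.9767) = 4.6110
Denominator Σ(y_t−ȳ)² = 25.8171
r_1 = 4.6110 / 25.8171 = 0.179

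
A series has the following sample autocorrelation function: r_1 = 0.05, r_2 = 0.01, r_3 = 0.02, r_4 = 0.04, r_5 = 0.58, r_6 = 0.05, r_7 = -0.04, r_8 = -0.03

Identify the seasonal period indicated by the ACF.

The largest autocorrelation is r_5 = 0.58; the remaining lags stay at or below 0.05.
The dominant spike at lag 5 indicates a seasonal period of 5.

5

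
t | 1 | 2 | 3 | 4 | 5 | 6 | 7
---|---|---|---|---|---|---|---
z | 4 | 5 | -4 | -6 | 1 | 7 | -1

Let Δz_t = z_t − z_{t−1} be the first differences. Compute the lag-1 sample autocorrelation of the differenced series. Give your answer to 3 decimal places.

First differences Δz: 1, -9, -2, 7, 6, -8
Mean of differences = -0.8333
Numerator Σ(Δz_t−Δz̄)(Δz_{t+1}−Δz̄) = -10.0278
Denominator Σ(Δz_t−Δz̄)² = 230.8333
r_1(Δz) = -10.0278 / 230.8333 = -0.043

-0.043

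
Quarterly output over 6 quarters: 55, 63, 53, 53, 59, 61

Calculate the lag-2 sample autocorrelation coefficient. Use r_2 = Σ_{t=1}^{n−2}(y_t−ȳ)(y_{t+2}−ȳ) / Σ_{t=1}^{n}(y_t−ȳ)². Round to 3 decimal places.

-0.411

Mean ȳ = (55 + 63 + 53 + 53 + 59 + 61)/6 = 57.3333
Numerator Σ_{t=1}^{4}(y_t−ȳ)(y_{t+2}−ȳ) = -37.5556
Denominator Σ(y_t−ȳ)² = 91.3333
r_2 = -37.5556 / 91.3333 = -0.411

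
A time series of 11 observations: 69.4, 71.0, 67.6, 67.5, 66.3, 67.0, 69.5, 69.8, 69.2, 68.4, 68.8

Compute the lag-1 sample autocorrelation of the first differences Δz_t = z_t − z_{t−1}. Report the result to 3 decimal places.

First differences Δz: 1.6, -3.4, -0.1, -1.2, 0.7, 2.5, 0.3, -0.6, -0.8, 0.4
Mean of differences = -0.0600
Numerator Σ(Δz_t−Δz̄)(Δz_{t+1}−Δz̄) = -3.4996
Denominator Σ(Δz_t−Δz̄)² = 23.5240
r_1(Δz) = -3.4996 / 23.5240 = -0.149

-0.149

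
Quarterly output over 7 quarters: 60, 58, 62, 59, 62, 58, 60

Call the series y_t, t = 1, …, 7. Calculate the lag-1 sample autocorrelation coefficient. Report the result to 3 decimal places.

Mean ȳ = (60 + 58 + 62 + 59 + 62 + 58 + 60)/7 = 59.8571
Deviations from mean: 0.1429, -1.8571, 2.1429, -0.8571, 2.1429, -1.8571, 0.1429
Σ(y_t−ȳ)(y_{t+1}−ȳ) = (-0.2653) + (-3.9796) + (-1.8367) + (-1.8367) + (-3.9796) + (-0.2653) = -12.1633
Denominator Σ(y_t−ȳ)² = 16.8571
r_1 = -12.1633 / 16.8571 = -0.722

-0.722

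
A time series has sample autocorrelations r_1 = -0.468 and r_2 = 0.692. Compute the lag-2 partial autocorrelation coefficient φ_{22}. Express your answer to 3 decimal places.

φ_{22} = (r_2 − r_1²) / (1 − r_1²)
r_1² = (-0.468)² = 0.219024
Numerator = 0.692 − 0.2190 = 0.4730; denominator = 1 − 0.2190 = 0.7810
φ_{22} = 0.4730 / 0.7810 = 0.606

0.606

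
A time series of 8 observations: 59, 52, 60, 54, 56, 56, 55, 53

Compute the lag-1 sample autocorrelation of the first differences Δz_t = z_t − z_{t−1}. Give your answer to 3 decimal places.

First differences Δz: -7, 8, -6, 2, 0, -1, -2
Mean of differences = -0.8571
Numerator Σ(Δz_t−Δz̄)(Δz_{t+1}−Δz̄) = -112.1633
Denominator Σ(Δz_t−Δz̄)² = 152.8571
r_1(Δz) = -112.1633 / 152.8571 = -0.734

-0.734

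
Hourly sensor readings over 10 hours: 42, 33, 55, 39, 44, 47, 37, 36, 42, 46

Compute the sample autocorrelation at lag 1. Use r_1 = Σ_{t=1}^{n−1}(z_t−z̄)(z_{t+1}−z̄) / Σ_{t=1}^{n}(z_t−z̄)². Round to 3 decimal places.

Mean z̄ = (42 + 33 + 55 + 39 + 44 + 47 + 37 + 36 + 42 + 46)/10 = 42.1000
Numerator Σ_{t=1}^{9}(z_t−z̄)(z_{t+1}−z̄) = -146.7100
Denominator Σ(z_t−z̄)² = 364.9000
r_1 = -146.7100 / 364.9000 = -0.402

-0.402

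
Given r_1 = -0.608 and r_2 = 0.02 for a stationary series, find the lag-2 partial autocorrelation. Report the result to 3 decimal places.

φ_{22} = (r_2 − r_1²) / (1 − r_1²)
r_1² = (-0.608)² = 0.369664
Numerator = 0.02 − 0.3697 = -0.3497; denominator = 1 − 0.3697 = 0.6303
φ_{22} = -0.3497 / 0.6303 = -0.555

-0.555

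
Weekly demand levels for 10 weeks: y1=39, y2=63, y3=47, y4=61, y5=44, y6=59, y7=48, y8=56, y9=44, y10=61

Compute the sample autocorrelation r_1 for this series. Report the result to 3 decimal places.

Mean ȳ = (39 + 63 + 47 + 61 + 44 + 59 + 48 + 56 + 44 + 61)/10 = 52.2000
Numerator Σ_{t=1}^{9}(y_t−ȳ)(y_{t+1}−ȳ) = -520.2400
Denominator Σ(y_t−ȳ)² = 685.6000
r_1 = -520.2400 / 685.6000 = -0.759

-0.759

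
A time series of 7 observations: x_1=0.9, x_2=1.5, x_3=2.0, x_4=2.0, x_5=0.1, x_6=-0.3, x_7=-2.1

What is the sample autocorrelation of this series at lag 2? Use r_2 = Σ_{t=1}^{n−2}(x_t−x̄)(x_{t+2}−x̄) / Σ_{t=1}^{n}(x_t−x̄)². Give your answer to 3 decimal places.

Mean x̄ = (0.9 + 1.5 + 2.0 + 2.0 + 0.1 − 0.3 − 2.1)/7 = 0.5857
Numerator Σ_{t=1}^{5}(x_t−x̄)(x_{t+2}−x̄) = 1.1024
Denominator Σ(x_t−x̄)² = 13.1686
r_2 = 1.1024 / 13.1686 = 0.084

0.084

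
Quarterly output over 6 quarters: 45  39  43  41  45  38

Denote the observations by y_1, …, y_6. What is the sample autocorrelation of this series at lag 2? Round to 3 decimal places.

0.289

Mean ȳ = (45 + 39 + 43 + 41 + 45 + 38)/6 = 41.8333
Deviations from mean: 3.1667, -2.8333, 1.1667, -0.8333, 3.1667, -3.8333
Σ(y_t−ȳ)(y_{t+2}−ȳ) = (3.6944) + (2.3611) + (3.6944) + (3.1944) = 12.9444
Denominator Σ(y_t−ȳ)² = 44.8333
r_2 = 12.9444 / 44.8333 = 0.289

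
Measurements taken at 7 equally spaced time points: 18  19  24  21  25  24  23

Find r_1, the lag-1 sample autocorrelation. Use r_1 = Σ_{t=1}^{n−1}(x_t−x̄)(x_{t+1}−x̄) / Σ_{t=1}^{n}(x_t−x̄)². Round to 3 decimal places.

Mean x̄ = (18 + 19 + 24 + 21 + 25 + 24 + 23)/7 = 22.0000
Deviations from mean: -4.0000, -3.0000, 2.0000, -1.0000, 3.0000, 2.0000, 1.0000
Numerator Σ_{t=1}^{6}(x_t−x̄)(x_{t+1}−x̄) = 9.0000
Denominator Σ(x_t−x̄)² = 44.0000
r_1 = 9.0000 / 44.0000 = 0.205

0.205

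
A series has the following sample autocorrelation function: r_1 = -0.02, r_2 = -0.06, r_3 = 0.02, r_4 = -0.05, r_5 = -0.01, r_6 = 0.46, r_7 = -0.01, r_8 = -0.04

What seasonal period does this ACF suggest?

6

The largest autocorrelation is r_6 = 0.46; the remaining lags stay at or below 0.02.
The dominant spike at lag 6 indicates a seasonal period of 6.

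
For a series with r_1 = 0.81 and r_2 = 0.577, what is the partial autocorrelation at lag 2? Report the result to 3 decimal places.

φ_{22} = (r_2 − r_1²) / (1 − r_1²)
r_1² = (0.81)² = 0.6561
Numerator = 0.577 − 0.6561 = -0.0791; denominator = 1 − 0.6561 = 0.3439
φ_{22} = -0.0791 / 0.3439 = -0.230

-0.230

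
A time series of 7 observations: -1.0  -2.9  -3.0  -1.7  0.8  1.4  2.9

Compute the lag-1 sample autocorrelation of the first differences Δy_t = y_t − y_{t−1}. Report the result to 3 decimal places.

0.214

First differences Δy: -1.9, -0.1, 1.3, 2.5, 0.6, 1.5
Mean of differences = 0.6500
Numerator Σ(Δy_t−Δȳ)(Δy_{t+1}−Δȳ) = 2.4925
Denominator Σ(Δy_t−Δȳ)² = 11.6350
r_1(Δy) = 2.4925 / 11.6350 = 0.214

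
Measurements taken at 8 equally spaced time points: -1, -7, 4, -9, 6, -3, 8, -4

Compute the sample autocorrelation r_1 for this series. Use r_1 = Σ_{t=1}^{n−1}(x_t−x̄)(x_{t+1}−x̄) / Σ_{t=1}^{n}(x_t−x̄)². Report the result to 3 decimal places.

Mean x̄ = (-1 − 7 + 4 − 9 + 6 − 3 + 8 − 4)/8 = -0.7500
Numerator Σ_{t=1}^{7}(x_t−x̄)(x_{t+1}−x̄) = -186.3125
Denominator Σ(x_t−x̄)² = 267.5000
r_1 = -186.3125 / 267.5000 = -0.696

-0.696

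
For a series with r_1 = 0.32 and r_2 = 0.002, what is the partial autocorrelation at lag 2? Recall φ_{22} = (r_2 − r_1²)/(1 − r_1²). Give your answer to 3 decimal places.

φ_{22} = (r_2 − r_1²) / (1 − r_1²)
r_1² = (0.32)² = 0.1024
Numerator = 0.002 − 0.1024 = -0.1004; denominator = 1 − 0.1024 = 0.8976
φ_{22} = -0.1004 / 0.8976 = -0.112

-0.112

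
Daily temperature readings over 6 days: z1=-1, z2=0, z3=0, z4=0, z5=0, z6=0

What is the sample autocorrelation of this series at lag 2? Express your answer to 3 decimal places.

-0.067

Mean z̄ = (-1 + 0 + 0 + 0 + 0 + 0)/6 = -0.1667
Deviations from mean: -0.8333, 0.1667, 0.1667, 0.1667, 0.1667, 0.1667
Σ(z_t−z̄)(z_{t+2}−z̄) = (-0.1389) + (0.0278) + (0.0278) + (0.0278) = -0.0556
Denominator Σ(z_t−z̄)² = 0.8333
r_2 = -0.0556 / 0.8333 = -0.067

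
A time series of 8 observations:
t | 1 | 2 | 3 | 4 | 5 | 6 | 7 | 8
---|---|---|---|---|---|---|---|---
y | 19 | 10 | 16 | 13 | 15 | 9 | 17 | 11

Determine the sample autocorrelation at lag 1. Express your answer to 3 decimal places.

-0.682

Mean ȳ = (19 + 10 + 16 + 13 + 15 + 9 + 17 + 11)/8 = 13.7500
Deviations from mean: 5.2500, -3.7500, 2.2500, -0.7500, 1.2500, -4.7500, 3.2500, -2.7500
Σ(y_t−ȳ)(y_{t+1}−ȳ) = (-19.6875) + (-8.4375) + (-1.6875) + (-0.9375) + (-5.9375) + (-15.4375) + (-8.9375) = -61.0625
Denominator Σ(y_t−ȳ)² = 89.5000
r_1 = -61.0625 / 89.5000 = -0.682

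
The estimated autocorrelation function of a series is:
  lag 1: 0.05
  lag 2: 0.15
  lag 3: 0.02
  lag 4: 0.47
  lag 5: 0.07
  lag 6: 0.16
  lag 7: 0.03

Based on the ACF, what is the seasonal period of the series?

The largest autocorrelation is r_4 = 0.47; the remaining lags stay at or below 0.16.
The dominant spike at lag 4 indicates a seasonal period of 4.

4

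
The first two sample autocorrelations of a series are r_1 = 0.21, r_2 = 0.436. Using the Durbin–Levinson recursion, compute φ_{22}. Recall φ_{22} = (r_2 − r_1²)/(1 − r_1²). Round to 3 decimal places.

0.410

φ_{22} = (r_2 − r_1²) / (1 − r_1²)
r_1² = (0.21)² = 0.0441
Numerator = 0.436 − 0.0441 = 0.3919; denominator = 1 − 0.0441 = 0.9559
φ_{22} = 0.3919 / 0.9559 = 0.410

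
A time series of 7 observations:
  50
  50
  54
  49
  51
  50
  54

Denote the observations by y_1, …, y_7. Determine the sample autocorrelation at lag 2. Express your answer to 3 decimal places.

Mean ȳ = (50 + 50 + 54 + 49 + 51 + 50 + 54)/7 = 51.1429
Deviations from mean: -1.1429, -1.1429, 2.8571, -2.1429, -0.1429, -1.1429, 2.8571
Σ(y_t−ȳ)(y_{t+2}−ȳ) = (-3.2653) + (2.4490) + (-0.4082) + (2.4490) + (-0.4082) = 0.8163
Denominator Σ(y_t−ȳ)² = 24.8571
r_2 = 0.8163 / 24.8571 = 0.033

0.033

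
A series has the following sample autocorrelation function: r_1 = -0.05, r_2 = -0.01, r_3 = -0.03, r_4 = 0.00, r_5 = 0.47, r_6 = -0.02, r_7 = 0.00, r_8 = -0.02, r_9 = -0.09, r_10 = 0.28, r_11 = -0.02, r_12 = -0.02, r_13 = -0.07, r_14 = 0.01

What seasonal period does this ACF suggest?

The largest autocorrelation is r_5 = 0.47, with a weaker echo at lag 10 (0.28); the remaining lags stay at or below 0.01.
The dominant spike at lag 5 indicates a seasonal period of 5.

5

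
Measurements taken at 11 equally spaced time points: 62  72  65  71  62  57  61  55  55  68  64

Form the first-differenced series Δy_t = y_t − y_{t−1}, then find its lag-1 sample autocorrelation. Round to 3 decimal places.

First differences Δy: 10, -7, 6, -9, -5, 4, -6, 0, 13, -4
Mean of differences = 0.2000
Numerator Σ(Δy_t−Δȳ)(Δy_{t+1}−Δȳ) = -216.2400
Denominator Σ(Δy_t−Δȳ)² = 527.6000
r_1(Δy) = -216.2400 / 527.6000 = -0.410

-0.410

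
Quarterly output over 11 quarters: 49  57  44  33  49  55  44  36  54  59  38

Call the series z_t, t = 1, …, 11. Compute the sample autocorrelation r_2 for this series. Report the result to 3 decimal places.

Mean z̄ = (49 + 57 + 44 + 33 + 49 + 55 + 44 + 36 + 54 + 59 + 38)/11 = 47.0909
Numerator Σ_{t=1}^{9}(z_t−z̄)(z_{t+2}−z̄) = -572.7438
Denominator Σ(z_t−z̄)² = 780.9091
r_2 = -572.7438 / 780.9091 = -0.733

-0.733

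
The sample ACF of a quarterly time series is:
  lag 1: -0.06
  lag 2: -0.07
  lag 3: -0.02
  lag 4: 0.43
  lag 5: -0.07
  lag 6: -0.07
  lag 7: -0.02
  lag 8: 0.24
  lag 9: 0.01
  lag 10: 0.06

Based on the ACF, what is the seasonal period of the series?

4

The largest autocorrelation is r_4 = 0.43, with a weaker echo at lag 8 (0.24); the remaining lags stay at or below 0.06.
The dominant spike at lag 4 indicates a seasonal period of 4.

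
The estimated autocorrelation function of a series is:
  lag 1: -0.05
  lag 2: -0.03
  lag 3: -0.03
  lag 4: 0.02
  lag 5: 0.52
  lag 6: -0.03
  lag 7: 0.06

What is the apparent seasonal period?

The largest autocorrelation is r_5 = 0.52; the remaining lags stay at or below 0.06.
The dominant spike at lag 5 indicates a seasonal period of 5.

5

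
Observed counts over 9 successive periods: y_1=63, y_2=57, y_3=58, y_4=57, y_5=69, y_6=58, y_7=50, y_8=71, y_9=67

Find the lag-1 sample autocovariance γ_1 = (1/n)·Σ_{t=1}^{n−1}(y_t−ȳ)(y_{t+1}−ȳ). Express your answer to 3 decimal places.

Mean ȳ = (63 + 57 + 58 + 57 + 69 + 58 + 50 + 71 + 67)/9 = 61.1111
Σ_{t=1}^{8}(y_t−ȳ)(y_{t+1}−ȳ) = -56.2346
γ_1 = -56.2346 / 9 = -6.248

-6.248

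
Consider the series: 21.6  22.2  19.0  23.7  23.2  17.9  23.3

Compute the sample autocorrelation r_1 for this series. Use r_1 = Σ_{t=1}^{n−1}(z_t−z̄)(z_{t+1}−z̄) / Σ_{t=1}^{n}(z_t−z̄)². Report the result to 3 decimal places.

Mean z̄ = (21.6 + 22.2 + 19.0 + 23.7 + 23.2 + 17.9 + 23.3)/7 = 21.5571
Σ(z_t−z̄)(z_{t+1}−z̄) = (0.0276) + (-1.6439) + (-5.4796) + (3.5204) + (-6.0082) + (-6.3739) = -15.9576
Denominator Σ(z_t−z̄)² = 30.6571
r_1 = -15.9576 / 30.6571 = -0.521

-0.521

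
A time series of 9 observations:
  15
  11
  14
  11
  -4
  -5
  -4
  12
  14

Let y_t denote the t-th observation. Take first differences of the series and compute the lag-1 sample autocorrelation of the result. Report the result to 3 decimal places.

0.165

First differences Δy: -4, 3, -3, -15, -1, 1, 16, 2
Mean of differences = -0.1250
Numerator Σ(Δy_t−Δȳ)(Δy_{t+1}−Δȳ) = 86.1094
Denominator Σ(Δy_t−Δȳ)² = 520.8750
r_1(Δy) = 86.1094 / 520.8750 = 0.165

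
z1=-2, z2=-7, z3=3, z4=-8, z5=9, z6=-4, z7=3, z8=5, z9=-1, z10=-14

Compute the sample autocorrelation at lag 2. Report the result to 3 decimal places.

0.118

Mean z̄ = (-2 − 7 + 3 − 8 + 9 − 4 + 3 + 5 − 1 − 14)/10 = -1.6000
Numerator Σ_{t=1}^{8}(z_t−z̄)(z_{t+2}−z̄) = 50.6800
Denominator Σ(z_t−z̄)² = 428.4000
r_2 = 50.6800 / 428.4000 = 0.118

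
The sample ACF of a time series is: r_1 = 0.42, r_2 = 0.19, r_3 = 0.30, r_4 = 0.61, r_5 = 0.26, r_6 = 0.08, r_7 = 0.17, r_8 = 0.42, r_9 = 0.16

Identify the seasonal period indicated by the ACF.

The largest autocorrelation is r_4 = 0.61; the remaining lags stay at or below 0.42. The elevated value at lag 1 (0.42), dropping to 0.19 at lag 2, reflects decaying short-term dependence rather than seasonality.
The dominant spike at lag 4 indicates a seasonal period of 4.

4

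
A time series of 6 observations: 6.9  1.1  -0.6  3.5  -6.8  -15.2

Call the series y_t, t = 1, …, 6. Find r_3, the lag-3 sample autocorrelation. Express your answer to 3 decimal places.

Mean ȳ = (6.9 + 1.1 − 0.6 + 3.5 − 6.8 − 15.2)/6 = -1.8500
Deviations from mean: 8.7500, 2.9500, 1.2500, 5.3500, -4.9500, -13.3500
Σ(y_t−ȳ)(y_{t+3}−ȳ) = (46.8125) + (-14.6025) + (-16.6875) = 15.5225
Denominator Σ(y_t−ȳ)² = 318.1750
r_3 = 15.5225 / 318.1750 = 0.049

0.049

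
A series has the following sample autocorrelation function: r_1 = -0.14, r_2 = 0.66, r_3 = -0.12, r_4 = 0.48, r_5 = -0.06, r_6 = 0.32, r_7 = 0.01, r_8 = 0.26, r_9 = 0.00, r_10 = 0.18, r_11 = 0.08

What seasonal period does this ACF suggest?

The largest autocorrelation is r_2 = 0.66, with weaker echoes at lags 4 (0.48), 6 (0.32), 8 (0.26) and 10 (0.18); the remaining lags stay at or below 0.08.
The dominant spike at lag 2 indicates a seasonal period of 2.

2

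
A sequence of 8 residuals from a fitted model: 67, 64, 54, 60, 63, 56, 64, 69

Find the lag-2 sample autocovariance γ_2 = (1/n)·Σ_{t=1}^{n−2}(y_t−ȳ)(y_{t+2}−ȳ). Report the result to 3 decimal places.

-9.770

Mean ȳ = (67 + 64 + 54 + 60 + 63 + 56 + 64 + 69)/8 = 62.1250
Deviations: 4.8750, 1.8750, -8.1250, -2.1250, 0.8750, -6.1250, 1.8750, 6.8750
Σ_{t=1}^{6}(y_t−ȳ)(y_{t+2}−ȳ) = -78.1563
γ_2 = -78.1563 / 8 = -9.770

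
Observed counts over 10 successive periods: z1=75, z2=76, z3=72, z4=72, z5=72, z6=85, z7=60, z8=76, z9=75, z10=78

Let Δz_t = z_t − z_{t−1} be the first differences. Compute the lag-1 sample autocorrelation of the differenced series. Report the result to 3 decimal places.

First differences Δz: 1, -4, 0, 0, 13, -25, 16, -1, 3
Mean of differences = 0.3333
Numerator Σ(Δz_t−Δz̄)(Δz_{t+1}−Δz̄) = -747.7778
Denominator Σ(Δz_t−Δz̄)² = 1076.0000
r_1(Δz) = -747.7778 / 1076.0000 = -0.695

-0.695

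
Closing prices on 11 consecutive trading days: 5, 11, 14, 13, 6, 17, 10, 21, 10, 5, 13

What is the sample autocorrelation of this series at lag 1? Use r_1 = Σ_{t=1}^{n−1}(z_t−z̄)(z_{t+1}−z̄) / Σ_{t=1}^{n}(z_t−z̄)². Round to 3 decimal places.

Mean z̄ = (5 + 11 + 14 + 13 + 6 + 17 + 10 + 21 + 10 + 5 + 13)/11 = 11.3636
Numerator Σ_{t=1}^{10}(z_t−z̄)(z_{t+1}−z̄) = -69.0413
Denominator Σ(z_t−z̄)² = 250.5455
r_1 = -69.0413 / 250.5455 = -0.276

-0.276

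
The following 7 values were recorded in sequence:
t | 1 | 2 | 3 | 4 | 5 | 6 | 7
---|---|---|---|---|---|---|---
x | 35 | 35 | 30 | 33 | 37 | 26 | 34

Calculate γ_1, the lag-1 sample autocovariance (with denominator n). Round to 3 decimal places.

Mean x̄ = (35 + 35 + 30 + 33 + 37 + 26 + 34)/7 = 32.8571
Deviations: 2.1429, 2.1429, -2.8571, 0.1429, 4.1429, -6.8571, 1.1429
Σ_{t=1}^{6}(x_t−x̄)(x_{t+1}−x̄) = -37.5918
γ_1 = -37.5918 / 7 = -5.370

-5.370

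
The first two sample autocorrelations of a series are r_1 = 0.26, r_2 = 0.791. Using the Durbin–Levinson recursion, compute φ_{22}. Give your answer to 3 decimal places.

0.776

φ_{22} = (r_2 − r_1²) / (1 − r_1²)
r_1² = (0.26)² = 0.0676
Numerator = 0.791 − 0.0676 = 0.7234; denominator = 1 − 0.0676 = 0.9324
φ_{22} = 0.7234 / 0.9324 = 0.776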